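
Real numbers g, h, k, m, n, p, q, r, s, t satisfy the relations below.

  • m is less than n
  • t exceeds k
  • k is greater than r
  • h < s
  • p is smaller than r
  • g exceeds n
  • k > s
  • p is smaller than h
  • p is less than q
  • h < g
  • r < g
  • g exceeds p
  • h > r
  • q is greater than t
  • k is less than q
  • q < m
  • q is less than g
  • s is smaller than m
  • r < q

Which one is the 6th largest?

k

Piecing the relations together gives one ordering: p < r < h < s < k < t < q < m < n < g.
The 6th largest is k.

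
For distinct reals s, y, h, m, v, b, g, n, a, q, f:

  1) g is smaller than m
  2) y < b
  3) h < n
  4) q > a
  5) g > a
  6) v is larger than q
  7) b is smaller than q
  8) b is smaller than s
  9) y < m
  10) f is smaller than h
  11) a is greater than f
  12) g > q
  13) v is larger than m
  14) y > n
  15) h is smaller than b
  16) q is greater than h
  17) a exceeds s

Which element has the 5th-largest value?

a

Piecing the relations together gives one ordering: f < h < n < y < b < s < a < q < g < m < v.
The 5th largest is a.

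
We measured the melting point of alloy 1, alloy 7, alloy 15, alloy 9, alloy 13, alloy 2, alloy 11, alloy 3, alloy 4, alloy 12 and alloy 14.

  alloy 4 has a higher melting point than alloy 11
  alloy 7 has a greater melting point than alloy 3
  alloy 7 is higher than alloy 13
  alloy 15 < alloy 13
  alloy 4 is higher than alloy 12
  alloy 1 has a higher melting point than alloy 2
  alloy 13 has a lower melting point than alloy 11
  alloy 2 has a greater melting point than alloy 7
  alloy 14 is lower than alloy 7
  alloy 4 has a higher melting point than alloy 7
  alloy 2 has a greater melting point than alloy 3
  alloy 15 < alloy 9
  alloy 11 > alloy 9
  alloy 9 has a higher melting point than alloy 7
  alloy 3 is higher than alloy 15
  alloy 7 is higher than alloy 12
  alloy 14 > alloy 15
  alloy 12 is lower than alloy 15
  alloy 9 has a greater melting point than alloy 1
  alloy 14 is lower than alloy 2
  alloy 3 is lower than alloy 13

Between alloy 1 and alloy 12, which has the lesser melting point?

alloy 12

alloy 12 < alloy 15 and alloy 15 < alloy 3 give alloy 12 < alloy 3.
With alloy 3 < alloy 13: alloy 12 < alloy 15 < alloy 3 < alloy 13.
With alloy 13 < alloy 7: alloy 12 < alloy 15 < alloy 3 < alloy 13 < alloy 7.
With alloy 7 < alloy 2: alloy 12 < alloy 15 < alloy 3 < alloy 13 < alloy 7 < alloy 2.
With alloy 2 < alloy 1: alloy 12 < alloy 15 < alloy 3 < alloy 13 < alloy 7 < alloy 2 < alloy 1.
So alloy 12 < alloy 1; alloy 12 is the lower of the two.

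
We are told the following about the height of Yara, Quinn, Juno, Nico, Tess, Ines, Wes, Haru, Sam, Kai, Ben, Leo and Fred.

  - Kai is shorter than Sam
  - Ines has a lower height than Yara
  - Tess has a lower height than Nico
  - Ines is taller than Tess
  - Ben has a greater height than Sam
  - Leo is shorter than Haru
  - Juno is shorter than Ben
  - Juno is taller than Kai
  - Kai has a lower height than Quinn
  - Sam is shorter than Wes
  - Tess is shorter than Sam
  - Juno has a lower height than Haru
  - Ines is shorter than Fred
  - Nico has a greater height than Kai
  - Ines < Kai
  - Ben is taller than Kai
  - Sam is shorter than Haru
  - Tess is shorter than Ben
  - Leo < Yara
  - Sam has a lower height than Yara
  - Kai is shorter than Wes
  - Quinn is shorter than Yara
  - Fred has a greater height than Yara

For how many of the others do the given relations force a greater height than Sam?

5

The elements the relations force above Sam are Wes, Yara, Ben, Fred, Haru — no chain reaches any other.
That is 5.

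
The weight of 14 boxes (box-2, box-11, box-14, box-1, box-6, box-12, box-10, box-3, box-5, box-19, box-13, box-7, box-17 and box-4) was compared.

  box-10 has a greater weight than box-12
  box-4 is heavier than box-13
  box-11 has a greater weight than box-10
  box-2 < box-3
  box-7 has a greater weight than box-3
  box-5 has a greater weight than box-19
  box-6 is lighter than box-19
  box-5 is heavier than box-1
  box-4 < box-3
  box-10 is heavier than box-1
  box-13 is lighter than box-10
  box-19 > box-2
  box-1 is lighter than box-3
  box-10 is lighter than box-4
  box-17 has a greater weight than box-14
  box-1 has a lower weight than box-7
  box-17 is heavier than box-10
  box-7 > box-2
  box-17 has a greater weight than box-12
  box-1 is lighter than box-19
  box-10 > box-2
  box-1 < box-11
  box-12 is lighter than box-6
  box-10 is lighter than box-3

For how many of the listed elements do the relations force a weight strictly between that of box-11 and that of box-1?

Chaining upward from box-1 reaches: box-10, box-17, box-4, box-3, box-7, box-19, box-5.
Chaining downward from box-11 reaches: box-2, box-12, box-13, box-10.
Strictly between box-1 and box-11 are those in both lists: box-10 — 1 element.

1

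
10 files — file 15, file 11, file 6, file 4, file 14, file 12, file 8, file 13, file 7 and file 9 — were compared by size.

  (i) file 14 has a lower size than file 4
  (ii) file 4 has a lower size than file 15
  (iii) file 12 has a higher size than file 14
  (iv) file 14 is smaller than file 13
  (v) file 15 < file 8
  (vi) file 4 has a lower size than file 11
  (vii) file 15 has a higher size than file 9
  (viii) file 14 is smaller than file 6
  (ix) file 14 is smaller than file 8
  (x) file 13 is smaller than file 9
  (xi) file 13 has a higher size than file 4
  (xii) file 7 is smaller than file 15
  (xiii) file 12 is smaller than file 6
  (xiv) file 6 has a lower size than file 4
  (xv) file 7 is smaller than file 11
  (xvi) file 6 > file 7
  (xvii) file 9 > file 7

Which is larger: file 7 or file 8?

file 7 < file 6 and file 6 < file 4 give file 7 < file 4.
Then file 4 < file 13 extends the chain to file 13.
Then file 13 < file 9 extends the chain to file 9.
Then file 9 < file 15 extends the chain to file 15.
With file 15 < file 8: file 7 < file 6 < file 4 < file 13 < file 9 < file 15 < file 8.
So file 7 < file 8; file 8 is the larger of the two.

file 8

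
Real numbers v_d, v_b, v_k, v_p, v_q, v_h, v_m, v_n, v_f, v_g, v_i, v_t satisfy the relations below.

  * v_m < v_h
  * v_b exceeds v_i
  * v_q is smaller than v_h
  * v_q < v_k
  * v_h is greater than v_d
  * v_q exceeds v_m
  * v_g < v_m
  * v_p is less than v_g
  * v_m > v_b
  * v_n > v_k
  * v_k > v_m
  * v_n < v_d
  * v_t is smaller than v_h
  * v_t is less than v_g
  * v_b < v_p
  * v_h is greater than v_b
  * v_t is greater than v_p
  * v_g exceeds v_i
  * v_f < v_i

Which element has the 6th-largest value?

v_m

The consecutive relations fix a unique order: v_f < v_i < v_b < v_p < v_t < v_g < v_m < v_q < v_k < v_n < v_d < v_h.
The 6th largest is v_m.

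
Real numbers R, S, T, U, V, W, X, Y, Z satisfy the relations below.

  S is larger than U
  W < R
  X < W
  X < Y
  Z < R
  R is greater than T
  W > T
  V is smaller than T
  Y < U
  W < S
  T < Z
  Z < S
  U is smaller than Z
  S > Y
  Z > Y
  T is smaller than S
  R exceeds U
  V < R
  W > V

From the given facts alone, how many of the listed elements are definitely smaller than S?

The elements the relations force below S are X, V, T, Y, W, U, Z — no chain reaches any other.
That is 7.

7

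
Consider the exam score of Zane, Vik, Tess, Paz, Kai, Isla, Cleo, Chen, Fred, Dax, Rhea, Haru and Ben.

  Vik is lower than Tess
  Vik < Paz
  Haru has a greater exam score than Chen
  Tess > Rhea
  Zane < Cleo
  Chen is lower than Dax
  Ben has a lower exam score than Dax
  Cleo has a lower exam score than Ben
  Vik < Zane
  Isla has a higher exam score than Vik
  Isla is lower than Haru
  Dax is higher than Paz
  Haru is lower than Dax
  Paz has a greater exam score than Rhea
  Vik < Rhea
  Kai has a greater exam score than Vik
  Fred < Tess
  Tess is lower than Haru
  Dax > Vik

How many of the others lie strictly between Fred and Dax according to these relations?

2

Chaining upward from Fred reaches: Tess, Haru.
Chaining downward from Dax reaches: Vik, Isla, Zane, Cleo, Rhea, Tess, Chen, Paz, Haru, Ben.
Strictly between Fred and Dax are those in both lists: Tess, Haru — 2 elements.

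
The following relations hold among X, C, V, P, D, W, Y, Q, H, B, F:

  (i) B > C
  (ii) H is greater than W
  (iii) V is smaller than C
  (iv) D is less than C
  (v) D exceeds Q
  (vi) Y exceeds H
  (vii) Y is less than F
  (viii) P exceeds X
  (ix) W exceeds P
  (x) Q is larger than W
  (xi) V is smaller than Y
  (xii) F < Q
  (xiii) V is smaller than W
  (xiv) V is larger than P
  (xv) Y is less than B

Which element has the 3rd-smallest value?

V

Chaining the given pairs: X < P < V < W < H < Y < F < Q < D < C < B.
The 3rd smallest is V.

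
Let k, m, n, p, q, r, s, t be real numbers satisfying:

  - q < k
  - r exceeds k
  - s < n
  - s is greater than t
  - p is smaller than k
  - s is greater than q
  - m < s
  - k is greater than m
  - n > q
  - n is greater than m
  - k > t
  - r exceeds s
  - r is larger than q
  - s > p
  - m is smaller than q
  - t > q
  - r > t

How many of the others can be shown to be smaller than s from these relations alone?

4

Directly below s: m, q, t, p.
Nothing else is reachable below s; 4 in all.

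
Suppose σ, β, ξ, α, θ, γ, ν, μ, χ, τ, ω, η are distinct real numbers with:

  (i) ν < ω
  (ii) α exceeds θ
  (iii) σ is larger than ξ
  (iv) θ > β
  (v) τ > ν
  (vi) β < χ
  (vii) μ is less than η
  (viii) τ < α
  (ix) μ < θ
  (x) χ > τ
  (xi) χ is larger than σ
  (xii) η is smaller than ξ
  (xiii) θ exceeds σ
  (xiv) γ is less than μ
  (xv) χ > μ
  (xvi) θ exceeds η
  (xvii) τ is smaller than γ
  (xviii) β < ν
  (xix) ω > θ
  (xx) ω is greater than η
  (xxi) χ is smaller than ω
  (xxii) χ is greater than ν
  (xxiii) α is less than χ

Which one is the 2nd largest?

χ

Piecing the relations together gives one ordering: β < ν < τ < γ < μ < η < ξ < σ < θ < α < χ < ω.
Counting 2 from the largest end gives χ.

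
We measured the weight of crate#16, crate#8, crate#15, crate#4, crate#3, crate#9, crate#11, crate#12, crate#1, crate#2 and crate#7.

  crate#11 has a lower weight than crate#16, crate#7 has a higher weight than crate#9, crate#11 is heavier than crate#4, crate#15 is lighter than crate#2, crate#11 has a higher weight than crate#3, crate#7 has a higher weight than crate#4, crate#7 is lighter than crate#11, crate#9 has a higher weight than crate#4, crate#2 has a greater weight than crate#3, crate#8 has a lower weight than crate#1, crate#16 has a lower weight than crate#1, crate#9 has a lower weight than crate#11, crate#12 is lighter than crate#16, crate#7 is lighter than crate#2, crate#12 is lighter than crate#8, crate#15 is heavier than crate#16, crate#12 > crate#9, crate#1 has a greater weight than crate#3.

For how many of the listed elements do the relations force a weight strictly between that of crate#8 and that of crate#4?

2

Chaining upward from crate#4 reaches: crate#9, crate#7, crate#11, crate#12, crate#16, crate#15, crate#1, crate#2.
Chaining downward from crate#8 reaches: crate#9, crate#12.
Strictly between crate#4 and crate#8 are those in both lists: crate#9, crate#12 — 2 elements.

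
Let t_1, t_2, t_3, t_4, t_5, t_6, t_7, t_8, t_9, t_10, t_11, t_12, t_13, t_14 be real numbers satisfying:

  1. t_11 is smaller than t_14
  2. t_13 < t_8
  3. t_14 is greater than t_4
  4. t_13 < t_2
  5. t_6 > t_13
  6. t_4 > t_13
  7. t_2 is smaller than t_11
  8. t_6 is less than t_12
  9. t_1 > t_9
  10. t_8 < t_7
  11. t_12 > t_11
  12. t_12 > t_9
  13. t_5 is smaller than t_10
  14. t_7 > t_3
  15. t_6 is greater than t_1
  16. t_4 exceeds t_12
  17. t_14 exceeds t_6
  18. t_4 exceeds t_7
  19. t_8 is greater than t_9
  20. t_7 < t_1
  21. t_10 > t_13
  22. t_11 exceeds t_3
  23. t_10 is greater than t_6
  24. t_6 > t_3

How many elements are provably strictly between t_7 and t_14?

Chaining upward from t_7 reaches: t_1, t_6, t_12, t_10, t_4.
Chaining downward from t_14 reaches: t_9, t_3, t_13, t_8, t_1, t_6, t_2, t_11, t_12, t_4.
Strictly between t_7 and t_14 are those in both lists: t_1, t_6, t_12, t_4 — 4 elements.

4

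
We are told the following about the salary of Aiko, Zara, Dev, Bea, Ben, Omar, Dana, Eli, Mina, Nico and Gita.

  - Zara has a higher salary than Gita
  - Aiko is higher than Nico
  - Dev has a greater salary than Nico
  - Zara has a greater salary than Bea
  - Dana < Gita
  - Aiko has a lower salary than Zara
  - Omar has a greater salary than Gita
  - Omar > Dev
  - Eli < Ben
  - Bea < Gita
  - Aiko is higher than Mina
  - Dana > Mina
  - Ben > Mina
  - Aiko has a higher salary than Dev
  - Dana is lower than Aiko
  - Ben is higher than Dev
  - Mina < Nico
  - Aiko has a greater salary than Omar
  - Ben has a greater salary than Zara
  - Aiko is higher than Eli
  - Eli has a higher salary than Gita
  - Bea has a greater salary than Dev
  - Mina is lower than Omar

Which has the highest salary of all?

Chaining downward from Ben: directly below it, Mina, Dev, Eli, Zara; then Nico, Bea, Gita, Aiko; then Dana, Omar.
That covers every other element, and nothing is given above Ben, so Ben is the highest salary.

Ben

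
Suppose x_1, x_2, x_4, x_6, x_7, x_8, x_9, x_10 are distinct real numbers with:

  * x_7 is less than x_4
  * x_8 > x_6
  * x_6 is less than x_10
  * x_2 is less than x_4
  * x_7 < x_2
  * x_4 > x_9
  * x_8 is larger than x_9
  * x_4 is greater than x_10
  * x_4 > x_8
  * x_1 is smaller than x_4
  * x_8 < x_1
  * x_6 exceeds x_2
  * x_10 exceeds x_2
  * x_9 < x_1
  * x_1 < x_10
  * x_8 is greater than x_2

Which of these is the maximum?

x_4

x_7 is not greatest since x_7 < x_4; x_9 is not greatest since x_9 < x_1; x_2 is not greatest since x_2 < x_8; x_6 is not greatest since x_6 < x_8; x_8 is not greatest since x_8 < x_1; x_1 is not greatest since x_1 < x_4; x_10 is not greatest since x_10 < x_4.
Only x_4 has nothing above it, so x_4 is the maximum.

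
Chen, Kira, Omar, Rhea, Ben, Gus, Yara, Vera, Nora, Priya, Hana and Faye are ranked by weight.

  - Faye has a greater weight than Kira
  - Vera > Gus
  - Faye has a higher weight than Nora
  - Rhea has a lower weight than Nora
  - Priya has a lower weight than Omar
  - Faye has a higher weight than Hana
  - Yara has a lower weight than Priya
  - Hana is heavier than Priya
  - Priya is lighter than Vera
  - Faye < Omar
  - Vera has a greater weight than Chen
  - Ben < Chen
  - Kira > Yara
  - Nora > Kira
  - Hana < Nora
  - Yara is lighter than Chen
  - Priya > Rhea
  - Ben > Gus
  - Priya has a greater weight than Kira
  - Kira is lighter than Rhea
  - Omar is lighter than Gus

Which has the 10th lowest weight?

The consecutive relations fix a unique order: Yara < Kira < Rhea < Priya < Hana < Nora < Faye < Omar < Gus < Ben < Chen < Vera.
Counting 10 from the smallest end gives Ben.

Ben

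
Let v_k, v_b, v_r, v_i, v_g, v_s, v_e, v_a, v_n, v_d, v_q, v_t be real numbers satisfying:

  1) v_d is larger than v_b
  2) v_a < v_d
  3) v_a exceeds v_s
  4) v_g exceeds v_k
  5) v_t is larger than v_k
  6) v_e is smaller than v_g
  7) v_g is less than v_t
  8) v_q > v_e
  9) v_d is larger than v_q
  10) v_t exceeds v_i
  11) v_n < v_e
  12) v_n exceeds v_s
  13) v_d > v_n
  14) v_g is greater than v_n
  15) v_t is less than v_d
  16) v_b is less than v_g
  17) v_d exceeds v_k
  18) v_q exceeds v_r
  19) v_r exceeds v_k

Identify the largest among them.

v_s is not greatest since v_s < v_a; v_k is not greatest since v_k < v_t; v_b is not greatest since v_b < v_d; v_n is not greatest since v_n < v_e; v_a is not greatest since v_a < v_d; v_e is not greatest since v_e < v_q; v_i is not greatest since v_i < v_t; v_r is not greatest since v_r < v_q; v_g is not greatest since v_g < v_t; v_t is not greatest since v_t < v_d; v_q is not greatest since v_q < v_d.
Only v_d has nothing above it, so v_d is the largest.

v_d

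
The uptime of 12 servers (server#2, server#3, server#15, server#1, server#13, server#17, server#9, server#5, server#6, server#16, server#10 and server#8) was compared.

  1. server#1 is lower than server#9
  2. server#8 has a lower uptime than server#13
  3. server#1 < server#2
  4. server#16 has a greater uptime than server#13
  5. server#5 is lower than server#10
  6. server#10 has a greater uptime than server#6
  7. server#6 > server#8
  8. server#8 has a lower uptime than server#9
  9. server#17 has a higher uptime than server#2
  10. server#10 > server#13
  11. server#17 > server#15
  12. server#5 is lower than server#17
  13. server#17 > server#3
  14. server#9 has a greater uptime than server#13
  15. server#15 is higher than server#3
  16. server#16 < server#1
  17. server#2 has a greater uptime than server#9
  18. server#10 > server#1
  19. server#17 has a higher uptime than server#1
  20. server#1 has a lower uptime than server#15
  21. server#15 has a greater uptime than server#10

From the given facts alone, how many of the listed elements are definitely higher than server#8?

The elements the relations force above server#8 are server#13, server#16, server#1, server#6, server#10, server#15, server#9, server#2, server#17 — no chain reaches any other.
That is 9.

9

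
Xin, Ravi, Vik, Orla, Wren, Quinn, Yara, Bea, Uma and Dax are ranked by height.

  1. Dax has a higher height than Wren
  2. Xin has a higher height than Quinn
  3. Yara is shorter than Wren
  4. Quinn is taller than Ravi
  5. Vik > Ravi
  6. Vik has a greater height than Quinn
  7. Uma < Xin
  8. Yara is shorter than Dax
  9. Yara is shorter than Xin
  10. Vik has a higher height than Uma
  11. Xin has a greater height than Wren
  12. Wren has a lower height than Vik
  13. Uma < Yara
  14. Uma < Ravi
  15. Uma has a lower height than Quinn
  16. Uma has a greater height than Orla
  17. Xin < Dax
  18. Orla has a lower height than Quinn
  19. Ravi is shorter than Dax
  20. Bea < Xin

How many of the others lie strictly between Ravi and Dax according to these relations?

2

The relations place Ravi below Dax. An element lies strictly between them when it is forced above Ravi and also forced below Dax.
Above Ravi: {Quinn, Vik, Xin}. Below Dax: {Orla, Uma, Bea, Yara, Wren, Quinn, Xin}.
Intersection: {Quinn, Xin} — 2.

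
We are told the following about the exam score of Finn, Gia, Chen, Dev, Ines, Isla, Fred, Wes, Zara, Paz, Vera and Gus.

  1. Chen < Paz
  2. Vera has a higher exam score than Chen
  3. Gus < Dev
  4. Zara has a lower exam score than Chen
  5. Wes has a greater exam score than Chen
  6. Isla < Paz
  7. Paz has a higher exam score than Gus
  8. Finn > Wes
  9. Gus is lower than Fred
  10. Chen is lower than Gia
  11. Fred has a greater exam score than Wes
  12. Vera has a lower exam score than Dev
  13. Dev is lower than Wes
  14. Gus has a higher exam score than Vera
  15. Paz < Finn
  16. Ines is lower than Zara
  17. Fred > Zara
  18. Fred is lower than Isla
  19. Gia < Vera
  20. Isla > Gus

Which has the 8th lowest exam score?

Wes

Piecing the relations together gives one ordering: Ines < Zara < Chen < Gia < Vera < Gus < Dev < Wes < Fred < Isla < Paz < Finn.
The 8th smallest is Wes.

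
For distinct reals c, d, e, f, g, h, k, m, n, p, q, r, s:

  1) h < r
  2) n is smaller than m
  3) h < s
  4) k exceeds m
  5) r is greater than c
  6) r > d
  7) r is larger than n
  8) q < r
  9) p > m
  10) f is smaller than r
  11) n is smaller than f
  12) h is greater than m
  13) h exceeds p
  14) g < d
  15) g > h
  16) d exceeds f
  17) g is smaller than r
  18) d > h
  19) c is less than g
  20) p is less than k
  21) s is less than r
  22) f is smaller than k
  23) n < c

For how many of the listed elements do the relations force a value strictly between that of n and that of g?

4

The relations place n below g. An element lies strictly between them when it is forced above n and also forced below g.
Above n: {f, m, p, c, h, k, d, s, r}. Below g: {m, p, c, h}.
Intersection: {m, p, c, h} — 4.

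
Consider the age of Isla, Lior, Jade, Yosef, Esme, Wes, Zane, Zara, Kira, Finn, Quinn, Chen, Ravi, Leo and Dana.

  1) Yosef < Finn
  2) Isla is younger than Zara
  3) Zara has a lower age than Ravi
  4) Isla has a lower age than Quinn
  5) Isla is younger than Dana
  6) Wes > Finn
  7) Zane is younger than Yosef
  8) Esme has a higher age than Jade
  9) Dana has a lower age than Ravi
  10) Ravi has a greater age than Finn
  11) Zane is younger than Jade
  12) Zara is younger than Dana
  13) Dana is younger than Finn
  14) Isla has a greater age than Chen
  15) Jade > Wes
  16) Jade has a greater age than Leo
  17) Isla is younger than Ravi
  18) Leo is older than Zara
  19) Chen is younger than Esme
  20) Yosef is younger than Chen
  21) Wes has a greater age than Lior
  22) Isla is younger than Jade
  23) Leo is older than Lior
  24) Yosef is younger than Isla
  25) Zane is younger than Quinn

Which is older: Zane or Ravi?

Zane < Yosef and Yosef < Chen give Zane < Chen.
Then Chen < Isla extends the chain to Isla.
Then Isla < Zara extends the chain to Zara.
Then Zara < Dana extends the chain to Dana.
With Dana < Finn: Zane < Yosef < Chen < Isla < Zara < Dana < Finn.
Then Finn < Ravi extends the chain to Ravi.
So Zane < Ravi; Ravi is the older of the two.

Ravi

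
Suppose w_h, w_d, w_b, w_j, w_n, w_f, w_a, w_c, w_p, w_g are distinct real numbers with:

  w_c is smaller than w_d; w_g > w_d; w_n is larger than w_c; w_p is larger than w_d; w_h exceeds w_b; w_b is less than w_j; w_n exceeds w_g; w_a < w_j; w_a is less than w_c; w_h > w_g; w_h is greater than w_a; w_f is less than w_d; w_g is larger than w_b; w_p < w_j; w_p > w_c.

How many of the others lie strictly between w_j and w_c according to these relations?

The relations place w_c below w_j. An element lies strictly between them when it is forced above w_c and also forced below w_j.
Above w_c: {w_d, w_g, w_h, w_n, w_p}. Below w_j: {w_f, w_a, w_b, w_d, w_p}.
Intersection: {w_d, w_p} — 2.

2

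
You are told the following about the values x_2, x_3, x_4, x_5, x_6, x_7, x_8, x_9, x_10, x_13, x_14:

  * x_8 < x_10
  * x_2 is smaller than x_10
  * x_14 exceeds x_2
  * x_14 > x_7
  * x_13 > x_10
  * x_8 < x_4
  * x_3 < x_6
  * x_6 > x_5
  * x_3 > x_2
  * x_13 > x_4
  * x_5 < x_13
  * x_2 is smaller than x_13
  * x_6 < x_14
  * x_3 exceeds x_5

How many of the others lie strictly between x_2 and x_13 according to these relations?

The relations place x_2 below x_13. An element lies strictly between them when it is forced above x_2 and also forced below x_13.
Above x_2: {x_10, x_3, x_6, x_14}. Below x_13: {x_8, x_5, x_4, x_10}.
Intersection: {x_10} — 1.

1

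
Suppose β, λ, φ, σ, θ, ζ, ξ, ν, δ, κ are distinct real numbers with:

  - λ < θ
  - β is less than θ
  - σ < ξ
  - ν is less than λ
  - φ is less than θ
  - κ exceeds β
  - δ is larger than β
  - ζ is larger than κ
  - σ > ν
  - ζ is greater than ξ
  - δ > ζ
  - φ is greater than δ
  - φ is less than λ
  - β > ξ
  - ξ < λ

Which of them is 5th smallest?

κ

Piecing the relations together gives one ordering: ν < σ < ξ < β < κ < ζ < δ < φ < λ < θ.
The 5th smallest is κ.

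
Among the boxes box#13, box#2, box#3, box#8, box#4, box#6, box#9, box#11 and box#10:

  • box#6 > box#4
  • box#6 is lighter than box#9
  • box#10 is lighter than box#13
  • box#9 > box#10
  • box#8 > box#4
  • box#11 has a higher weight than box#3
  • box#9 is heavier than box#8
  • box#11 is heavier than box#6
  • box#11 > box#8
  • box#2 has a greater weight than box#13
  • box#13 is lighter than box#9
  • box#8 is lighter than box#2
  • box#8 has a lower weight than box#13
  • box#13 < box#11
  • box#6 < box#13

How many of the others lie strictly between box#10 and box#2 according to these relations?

The relations place box#10 below box#2. An element lies strictly between them when it is forced above box#10 and also forced below box#2.
Above box#10: {box#13, box#9, box#11}. Below box#2: {box#4, box#8, box#6, box#13}.
Intersection: {box#13} — 1.

1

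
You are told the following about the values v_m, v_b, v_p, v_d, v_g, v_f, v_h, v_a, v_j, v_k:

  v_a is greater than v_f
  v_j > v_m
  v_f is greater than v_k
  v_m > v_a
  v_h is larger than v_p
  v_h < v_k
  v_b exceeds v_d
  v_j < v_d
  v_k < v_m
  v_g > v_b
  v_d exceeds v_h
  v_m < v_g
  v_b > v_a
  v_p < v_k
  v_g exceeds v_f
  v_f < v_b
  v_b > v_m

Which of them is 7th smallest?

v_j

Chaining the given pairs: v_p < v_h < v_k < v_f < v_a < v_m < v_j < v_d < v_b < v_g.
The 7th smallest is v_j.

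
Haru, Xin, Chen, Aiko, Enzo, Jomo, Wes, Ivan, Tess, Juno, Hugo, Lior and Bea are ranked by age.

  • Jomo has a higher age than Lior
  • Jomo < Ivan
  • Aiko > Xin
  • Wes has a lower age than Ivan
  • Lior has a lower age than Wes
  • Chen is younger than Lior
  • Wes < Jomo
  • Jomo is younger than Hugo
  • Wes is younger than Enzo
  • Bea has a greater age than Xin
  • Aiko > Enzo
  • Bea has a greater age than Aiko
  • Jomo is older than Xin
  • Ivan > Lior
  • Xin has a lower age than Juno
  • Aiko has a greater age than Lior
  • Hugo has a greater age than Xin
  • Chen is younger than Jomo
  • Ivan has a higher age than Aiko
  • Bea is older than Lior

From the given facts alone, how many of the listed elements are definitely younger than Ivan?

7

The elements the relations force below Ivan are Chen, Xin, Lior, Wes, Enzo, Aiko, Jomo — no chain reaches any other.
That is 7.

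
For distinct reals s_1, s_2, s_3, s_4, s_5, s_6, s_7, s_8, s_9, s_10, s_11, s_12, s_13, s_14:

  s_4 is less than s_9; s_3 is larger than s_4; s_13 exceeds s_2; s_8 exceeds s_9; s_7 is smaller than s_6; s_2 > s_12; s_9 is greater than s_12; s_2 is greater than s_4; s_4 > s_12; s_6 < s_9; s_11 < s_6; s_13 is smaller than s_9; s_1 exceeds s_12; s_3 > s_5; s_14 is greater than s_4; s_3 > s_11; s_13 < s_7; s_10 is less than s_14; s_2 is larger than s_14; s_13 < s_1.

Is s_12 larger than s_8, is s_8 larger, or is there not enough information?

s_12 < s_4 and s_4 < s_14 give s_12 < s_14.
Then s_14 < s_2 extends the chain to s_2.
Then s_2 < s_13 extends the chain to s_13.
With s_13 < s_7: s_12 < s_4 < s_14 < s_2 < s_13 < s_7.
With s_7 < s_6: s_12 < s_4 < s_14 < s_2 < s_13 < s_7 < s_6.
With s_6 < s_9: s_12 < s_4 < s_14 < s_2 < s_13 < s_7 < s_6 < s_9.
Then s_9 < s_8 extends the chain to s_8.
So s_8 is larger.

s_8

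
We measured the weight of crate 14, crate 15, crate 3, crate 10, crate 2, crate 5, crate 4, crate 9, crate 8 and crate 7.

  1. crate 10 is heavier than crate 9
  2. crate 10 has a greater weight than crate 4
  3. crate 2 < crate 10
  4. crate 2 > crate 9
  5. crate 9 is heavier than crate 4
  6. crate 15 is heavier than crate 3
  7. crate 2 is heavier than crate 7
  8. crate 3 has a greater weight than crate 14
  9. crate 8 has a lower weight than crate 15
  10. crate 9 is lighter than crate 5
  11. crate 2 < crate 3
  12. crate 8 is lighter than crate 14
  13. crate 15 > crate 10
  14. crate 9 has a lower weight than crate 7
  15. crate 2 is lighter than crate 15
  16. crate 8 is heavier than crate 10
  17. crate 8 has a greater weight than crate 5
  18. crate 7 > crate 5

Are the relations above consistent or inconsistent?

consistent

Every relation is compatible with crate 4 < crate 9 < crate 5 < crate 7 < crate 2 < crate 10 < crate 8 < crate 14 < crate 3 < crate 15; the set is consistent.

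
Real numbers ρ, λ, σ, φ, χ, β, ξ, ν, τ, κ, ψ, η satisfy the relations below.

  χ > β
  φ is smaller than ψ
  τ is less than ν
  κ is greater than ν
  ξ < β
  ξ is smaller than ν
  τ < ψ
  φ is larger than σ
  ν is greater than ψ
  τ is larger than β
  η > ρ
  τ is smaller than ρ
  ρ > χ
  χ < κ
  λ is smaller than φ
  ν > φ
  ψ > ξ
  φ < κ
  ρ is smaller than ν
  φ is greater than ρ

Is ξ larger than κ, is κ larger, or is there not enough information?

The relevant relations are ξ < β; β < χ; χ < ρ; ρ < φ; φ < ν; ν < κ.
Chaining these gives ξ < β < χ < ρ < φ < ν < κ.
So κ is larger.

κ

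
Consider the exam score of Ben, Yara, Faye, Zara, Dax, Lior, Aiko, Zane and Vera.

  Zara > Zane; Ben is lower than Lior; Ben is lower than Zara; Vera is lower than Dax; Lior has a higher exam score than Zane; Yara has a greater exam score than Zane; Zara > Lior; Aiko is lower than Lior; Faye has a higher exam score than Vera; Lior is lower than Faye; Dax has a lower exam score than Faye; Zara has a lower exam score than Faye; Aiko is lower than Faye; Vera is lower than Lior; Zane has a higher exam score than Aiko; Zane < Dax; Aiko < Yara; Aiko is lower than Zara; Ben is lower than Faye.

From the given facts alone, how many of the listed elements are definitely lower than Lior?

4

From Lior the given relations immediately reach Aiko, Vera, Ben, Zane.
Nothing else is reachable below Lior; 4 in all.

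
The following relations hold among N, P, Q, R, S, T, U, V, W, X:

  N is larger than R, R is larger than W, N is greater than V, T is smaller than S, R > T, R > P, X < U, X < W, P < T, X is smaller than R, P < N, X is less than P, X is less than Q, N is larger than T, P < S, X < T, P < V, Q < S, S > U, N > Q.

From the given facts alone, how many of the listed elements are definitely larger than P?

5

From P the given relations immediately reach T, R, V, N, S.
No other element is forced above P by the given relations, so the count is 5.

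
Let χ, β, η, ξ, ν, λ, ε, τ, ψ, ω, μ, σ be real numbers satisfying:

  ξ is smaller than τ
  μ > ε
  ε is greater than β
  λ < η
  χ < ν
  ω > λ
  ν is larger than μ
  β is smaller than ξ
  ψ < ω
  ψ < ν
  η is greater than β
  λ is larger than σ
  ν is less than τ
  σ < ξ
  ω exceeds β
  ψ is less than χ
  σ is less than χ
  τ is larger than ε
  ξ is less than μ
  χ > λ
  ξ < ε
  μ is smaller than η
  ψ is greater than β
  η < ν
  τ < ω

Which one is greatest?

ω

σ is not greatest since σ < ξ; β is not greatest since β < η; ξ is not greatest since ξ < μ; ε is not greatest since ε < μ; μ is not greatest since μ < ν; λ is not greatest since λ < η; η is not greatest since η < ν; ψ is not greatest since ψ < ν; χ is not greatest since χ < ν; ν is not greatest since ν < τ; τ is not greatest since τ < ω.
Only ω has nothing above it, so ω is the greatest.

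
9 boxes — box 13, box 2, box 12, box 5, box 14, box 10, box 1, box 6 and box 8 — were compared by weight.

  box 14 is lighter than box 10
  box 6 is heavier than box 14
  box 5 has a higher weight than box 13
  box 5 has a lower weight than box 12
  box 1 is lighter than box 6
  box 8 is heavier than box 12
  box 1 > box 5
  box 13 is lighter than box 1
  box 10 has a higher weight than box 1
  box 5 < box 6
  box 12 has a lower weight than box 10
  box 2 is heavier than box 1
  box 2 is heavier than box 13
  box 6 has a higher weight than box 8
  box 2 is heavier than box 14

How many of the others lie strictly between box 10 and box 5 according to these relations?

2

Chaining upward from box 5 reaches: box 12, box 8, box 1, box 6, box 2.
Chaining downward from box 10 reaches: box 13, box 12, box 14, box 1.
Strictly between box 5 and box 10 are those in both lists: box 12, box 1 — 2 elements.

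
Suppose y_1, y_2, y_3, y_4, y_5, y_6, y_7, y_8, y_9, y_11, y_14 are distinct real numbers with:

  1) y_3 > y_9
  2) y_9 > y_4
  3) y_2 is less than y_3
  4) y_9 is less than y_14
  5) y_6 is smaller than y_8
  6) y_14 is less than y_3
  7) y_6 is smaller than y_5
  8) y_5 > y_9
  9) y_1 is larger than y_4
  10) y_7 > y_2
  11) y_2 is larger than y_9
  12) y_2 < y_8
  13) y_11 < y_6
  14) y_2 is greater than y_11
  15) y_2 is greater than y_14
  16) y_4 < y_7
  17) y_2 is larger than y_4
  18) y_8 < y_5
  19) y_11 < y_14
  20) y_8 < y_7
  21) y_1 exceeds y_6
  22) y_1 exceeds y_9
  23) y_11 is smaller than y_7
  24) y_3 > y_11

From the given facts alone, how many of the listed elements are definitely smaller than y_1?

4

From y_1 the given relations immediately reach y_4, y_9, y_6.
From those, y_11 — 4 in total.
No other element is forced below y_1 by the given relations, so the count is 4.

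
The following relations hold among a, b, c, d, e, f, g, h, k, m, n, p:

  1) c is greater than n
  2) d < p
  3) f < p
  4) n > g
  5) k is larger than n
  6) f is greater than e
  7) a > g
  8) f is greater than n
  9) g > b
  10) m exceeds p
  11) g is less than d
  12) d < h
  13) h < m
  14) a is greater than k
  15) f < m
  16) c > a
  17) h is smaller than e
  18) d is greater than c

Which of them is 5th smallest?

a

Chaining the given pairs: b < g < n < k < a < c < d < h < e < f < p < m.
Counting 5 from the smallest end gives a.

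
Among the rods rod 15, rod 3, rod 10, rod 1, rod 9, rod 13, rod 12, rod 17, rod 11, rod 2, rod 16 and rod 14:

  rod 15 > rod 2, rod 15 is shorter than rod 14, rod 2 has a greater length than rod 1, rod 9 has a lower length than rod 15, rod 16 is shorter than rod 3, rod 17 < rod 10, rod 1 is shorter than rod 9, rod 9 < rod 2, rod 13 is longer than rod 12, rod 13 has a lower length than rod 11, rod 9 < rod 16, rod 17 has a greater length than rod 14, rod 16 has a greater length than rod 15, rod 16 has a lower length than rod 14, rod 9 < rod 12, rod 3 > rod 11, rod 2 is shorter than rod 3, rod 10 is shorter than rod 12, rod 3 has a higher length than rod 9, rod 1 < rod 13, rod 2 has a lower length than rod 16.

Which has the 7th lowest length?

rod 17

Piecing the relations together gives one ordering: rod 1 < rod 9 < rod 2 < rod 15 < rod 16 < rod 14 < rod 17 < rod 10 < rod 12 < rod 13 < rod 11 < rod 3.
Counting 7 from the smallest end gives rod 17.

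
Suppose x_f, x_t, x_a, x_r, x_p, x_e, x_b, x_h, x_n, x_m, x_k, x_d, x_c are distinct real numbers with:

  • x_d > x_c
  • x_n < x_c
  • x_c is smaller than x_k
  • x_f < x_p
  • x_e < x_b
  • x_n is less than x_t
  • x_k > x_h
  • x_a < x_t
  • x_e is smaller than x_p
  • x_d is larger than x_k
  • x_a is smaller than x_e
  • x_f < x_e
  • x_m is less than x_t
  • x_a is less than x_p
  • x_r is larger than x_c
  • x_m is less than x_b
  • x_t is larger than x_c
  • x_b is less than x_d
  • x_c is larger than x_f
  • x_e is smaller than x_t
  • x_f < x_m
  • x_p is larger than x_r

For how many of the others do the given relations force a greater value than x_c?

5

Directly above x_c: x_t, x_r, x_k, x_d.
One step further: x_p (5 so far).
Nothing else is reachable above x_c; 5 in all.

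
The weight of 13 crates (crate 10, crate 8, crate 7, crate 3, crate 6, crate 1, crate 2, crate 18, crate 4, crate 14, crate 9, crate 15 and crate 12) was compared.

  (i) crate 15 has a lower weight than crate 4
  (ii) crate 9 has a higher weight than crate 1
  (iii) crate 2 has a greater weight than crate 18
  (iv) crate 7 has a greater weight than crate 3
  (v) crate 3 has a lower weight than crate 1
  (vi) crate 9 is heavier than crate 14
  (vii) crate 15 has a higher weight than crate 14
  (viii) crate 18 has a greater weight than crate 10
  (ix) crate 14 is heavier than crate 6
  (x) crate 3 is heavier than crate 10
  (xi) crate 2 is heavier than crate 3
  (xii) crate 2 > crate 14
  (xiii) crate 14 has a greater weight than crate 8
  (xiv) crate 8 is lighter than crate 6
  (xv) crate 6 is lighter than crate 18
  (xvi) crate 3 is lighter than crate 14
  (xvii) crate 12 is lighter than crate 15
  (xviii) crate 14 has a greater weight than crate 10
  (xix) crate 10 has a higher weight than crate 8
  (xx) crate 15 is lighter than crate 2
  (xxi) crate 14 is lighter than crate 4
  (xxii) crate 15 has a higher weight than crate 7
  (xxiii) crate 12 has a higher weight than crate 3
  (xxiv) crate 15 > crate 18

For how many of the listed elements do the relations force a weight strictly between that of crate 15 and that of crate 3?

Chaining upward from crate 3 reaches: crate 14, crate 1, crate 7, crate 9, crate 12, crate 2, crate 4.
Chaining downward from crate 15 reaches: crate 8, crate 6, crate 10, crate 14, crate 7, crate 18, crate 12.
Strictly between crate 3 and crate 15 are those in both lists: crate 14, crate 7, crate 12 — 3 elements.

3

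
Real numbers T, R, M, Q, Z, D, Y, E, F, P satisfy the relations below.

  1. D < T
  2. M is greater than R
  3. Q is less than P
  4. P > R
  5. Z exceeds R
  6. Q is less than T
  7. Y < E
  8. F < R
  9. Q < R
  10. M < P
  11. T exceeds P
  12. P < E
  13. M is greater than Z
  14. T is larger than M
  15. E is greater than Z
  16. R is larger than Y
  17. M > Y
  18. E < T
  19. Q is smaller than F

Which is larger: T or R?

T

Link the given pairs in sequence: R < Z; Z < M; M < P; P < E; E < T.
Together: R < Z < M < P < E < T.
So R < T; T is the larger of the two.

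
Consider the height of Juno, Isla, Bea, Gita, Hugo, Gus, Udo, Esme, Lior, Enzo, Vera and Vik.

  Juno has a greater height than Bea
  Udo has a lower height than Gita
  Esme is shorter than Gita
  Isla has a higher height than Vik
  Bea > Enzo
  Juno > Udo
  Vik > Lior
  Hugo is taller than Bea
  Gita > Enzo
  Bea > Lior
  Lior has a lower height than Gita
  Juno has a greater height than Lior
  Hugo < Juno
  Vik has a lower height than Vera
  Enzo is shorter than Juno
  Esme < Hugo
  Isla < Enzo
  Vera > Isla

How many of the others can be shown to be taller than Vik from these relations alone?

7

From Vik the given relations immediately reach Isla, Vera.
From those, Enzo — 3 in total.
From those, Bea, Juno, Gita — 6 in total.
From those, Hugo — 7 in total.
No other element is forced above Vik by the given relations, so the count is 7.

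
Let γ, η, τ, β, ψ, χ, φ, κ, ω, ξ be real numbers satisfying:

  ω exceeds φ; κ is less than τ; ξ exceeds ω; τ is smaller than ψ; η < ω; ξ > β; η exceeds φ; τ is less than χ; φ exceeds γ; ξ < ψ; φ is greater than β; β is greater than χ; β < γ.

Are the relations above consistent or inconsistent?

Every relation is compatible with κ < τ < χ < β < γ < φ < η < ω < ξ < ψ; the set is consistent.

consistent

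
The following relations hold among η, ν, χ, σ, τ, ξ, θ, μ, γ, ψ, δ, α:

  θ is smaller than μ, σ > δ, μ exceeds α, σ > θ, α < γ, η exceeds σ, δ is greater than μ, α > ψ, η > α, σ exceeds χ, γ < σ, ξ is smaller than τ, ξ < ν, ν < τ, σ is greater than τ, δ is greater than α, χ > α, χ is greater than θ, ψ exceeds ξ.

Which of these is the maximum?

η

ξ is not greatest since ξ < ν; ψ is not greatest since ψ < α; ν is not greatest since ν < τ; θ is not greatest since θ < σ; α is not greatest since α < χ; γ is not greatest since γ < σ; μ is not greatest since μ < δ; τ is not greatest since τ < σ; δ is not greatest since δ < σ; χ is not greatest since χ < σ; σ is not greatest since σ < η.
Only η has nothing above it, so η is the maximum.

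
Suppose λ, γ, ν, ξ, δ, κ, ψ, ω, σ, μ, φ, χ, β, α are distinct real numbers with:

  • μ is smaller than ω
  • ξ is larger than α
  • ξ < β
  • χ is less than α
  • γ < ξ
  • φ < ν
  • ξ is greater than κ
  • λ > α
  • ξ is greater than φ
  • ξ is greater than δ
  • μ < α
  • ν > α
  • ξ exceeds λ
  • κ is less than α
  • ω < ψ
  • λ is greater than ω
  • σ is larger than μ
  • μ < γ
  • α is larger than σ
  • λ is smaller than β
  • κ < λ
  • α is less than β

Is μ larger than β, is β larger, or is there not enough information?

β

The relevant relations are μ < σ; σ < α; α < λ; λ < ξ; ξ < β.
Chaining these gives μ < σ < α < λ < ξ < β.
So β is larger.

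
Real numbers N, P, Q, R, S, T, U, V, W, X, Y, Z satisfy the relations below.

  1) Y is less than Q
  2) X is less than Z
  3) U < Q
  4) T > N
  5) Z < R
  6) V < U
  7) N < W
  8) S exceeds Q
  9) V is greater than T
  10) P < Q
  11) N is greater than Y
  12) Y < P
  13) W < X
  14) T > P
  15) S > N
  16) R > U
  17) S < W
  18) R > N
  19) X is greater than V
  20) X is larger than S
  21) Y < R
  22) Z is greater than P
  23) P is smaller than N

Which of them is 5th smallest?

V

Chaining the given pairs: Y < P < N < T < V < U < Q < S < W < X < Z < R.
Counting 5 from the smallest end gives V.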